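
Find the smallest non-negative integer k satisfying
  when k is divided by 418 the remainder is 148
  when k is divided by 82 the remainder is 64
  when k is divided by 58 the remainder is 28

Combine the congruences pairwise.
gcd(418, 82) = 2 and 2 | (64 − 148), so the pair is consistent; merging gives k ≡ 4328 (mod 17138), where 17138 = lcm(418, 82).
gcd(17138, 58) = 2 and 2 | (28 − 4328), so the pair is consistent; merging gives k ≡ 141432 (mod 497002), where 497002 = lcm(17138, 58).
The solution is unique modulo lcm(418, 82, 58) = 497002.

141432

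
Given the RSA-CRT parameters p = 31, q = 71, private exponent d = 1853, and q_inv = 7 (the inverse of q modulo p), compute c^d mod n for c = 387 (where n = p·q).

d_p = d mod (p−1) = 1853 mod 30 = 23; d_q = d mod (q−1) = 33.
m₁ = c^(d_p) mod p: c ≡ 15 (mod 31), and 15^23 mod 31 = 27.
m₂ = c^(d_q) mod q: c ≡ 32 (mod 71), and 32^33 mod 71 = 45.
h = q_inv·(m₁ − m₂) mod p = 7·(27 − 45) mod 31 = 29.
m = m₂ + h·q = 45 + 29·71 = 2104.

2104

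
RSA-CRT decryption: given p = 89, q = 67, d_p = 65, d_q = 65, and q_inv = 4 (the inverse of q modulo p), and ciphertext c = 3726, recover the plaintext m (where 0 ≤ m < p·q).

m₁ = c^(d_p) mod p: c ≡ 77 (mod 89), and 77^65 mod 89 = 77.
m₂ = c^(d_q) mod q: c ≡ 41 (mod 67), and 41^65 mod 67 = 18.
h = q_inv·(m₁ − m₂) mod p = 4·(77 − 18) mod 89 = 58.
m = m₂ + h·q = 18 + 58·67 = 3904.

3904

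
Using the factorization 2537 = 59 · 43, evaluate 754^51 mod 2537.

1196

Mod 59: 754 ≡ 46; 46^51 ≡ 16 (mod 59).
Mod 43: 754 ≡ 23; by Fermat, exponent reduces to 51 mod 42 = 9; 23^9 ≡ 35 (mod 43).
Combine by CRT: x ≡ 16 (mod 59), x ≡ 35 (mod 43) ⇒ x ≡ 1196 (mod 2537).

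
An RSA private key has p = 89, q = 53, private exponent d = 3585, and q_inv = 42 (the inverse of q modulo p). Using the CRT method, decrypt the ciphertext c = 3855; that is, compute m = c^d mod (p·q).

3794

d_p = d mod (p−1) = 3585 mod 88 = 65; d_q = d mod (q−1) = 49.
m₁ = c^(d_p) mod p: c ≡ 28 (mod 89), and 28^65 mod 89 = 56.
m₂ = c^(d_q) mod q: c ≡ 39 (mod 53), and 39^49 mod 53 = 31.
h = q_inv·(m₁ − m₂) mod p = 42·(56 − 31) mod 89 = 71.
m = m₂ + h·q = 31 + 71·53 = 3794.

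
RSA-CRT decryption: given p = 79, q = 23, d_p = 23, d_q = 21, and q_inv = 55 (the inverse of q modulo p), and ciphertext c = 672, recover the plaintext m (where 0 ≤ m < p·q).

m₁ = c^(d_p) mod p: c ≡ 40 (mod 79), and 40^23 mod 79 = 45.
m₂ = c^(d_q) mod q: c ≡ 5 (mod 23), and 5^21 mod 23 = 14.
h = q_inv·(m₁ − m₂) mod p = 55·(45 − 14) mod 79 = 46.
m = m₂ + h·q = 14 + 46·23 = 1072.

1072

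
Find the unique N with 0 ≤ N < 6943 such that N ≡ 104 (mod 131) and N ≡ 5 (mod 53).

1807

From N ≡ 104 (mod 131) write N = 104 + 131t. Substituting into N ≡ 5 (mod 53) gives 131t ≡ 7 (mod 53), and since 25⁻¹ ≡ 17 (mod 53), t ≡ 13. Hence N ≡ 104 + 131·13 = 1807 (mod 6943).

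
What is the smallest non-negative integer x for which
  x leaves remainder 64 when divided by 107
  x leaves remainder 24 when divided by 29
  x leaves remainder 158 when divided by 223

The moduli are pairwise coprime; N = 107·29·223 = 691969.
N/107 = 6467; 6467 ≡ 47 (mod 107); 47·41 ≡ 1, so inverse 41.
N/29 = 23861; 23861 ≡ 23 (mod 29); 23·24 ≡ 1, so inverse 24.
N/223 = 3103; 3103 ≡ 204 (mod 223); 204·176 ≡ 1, so inverse 176.
x ≡ 64·6467·41 + 24·23861·24 + 158·3103·176 = 117001568.
117001568 mod 691969 = 58807.

58807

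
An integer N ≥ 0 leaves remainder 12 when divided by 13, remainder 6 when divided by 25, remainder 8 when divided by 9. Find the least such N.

2456

The moduli are pairwise coprime; M = 13·25·9 = 2925.
M/13 = 225; 225 ≡ 4 (mod 13); 4·10 ≡ 1, so inverse 10.
M/25 = 117; 117 ≡ 17 (mod 25); 17·3 ≡ 1, so inverse 3.
M/9 = 325; 325 ≡ 1 (mod 9), inverse 1.
N ≡ 12·225·10 + 6·117·3 + 8·325·1 = 31706.
31706 mod 2925 = 2456.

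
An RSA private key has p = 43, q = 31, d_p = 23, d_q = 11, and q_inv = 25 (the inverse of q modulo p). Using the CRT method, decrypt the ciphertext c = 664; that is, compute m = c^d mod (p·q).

m₁ = c^(d_p) mod p: c ≡ 19 (mod 43), and 19^23 mod 43 = 26.
m₂ = c^(d_q) mod q: c ≡ 13 (mod 31), and 13^11 mod 31 = 3.
h = q_inv·(m₁ − m₂) mod p = 25·(26 − 3) mod 43 = 16.
m = m₂ + h·q = 3 + 16·31 = 499.

499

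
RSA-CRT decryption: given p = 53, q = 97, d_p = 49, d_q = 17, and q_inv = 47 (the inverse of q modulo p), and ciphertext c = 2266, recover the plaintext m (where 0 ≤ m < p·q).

3456

m₁ = c^(d_p) mod p: c ≡ 40 (mod 53), and 40^49 mod 53 = 11.
m₂ = c^(d_q) mod q: c ≡ 35 (mod 97), and 35^17 mod 97 = 61.
h = q_inv·(m₁ − m₂) mod p = 47·(11 − 61) mod 53 = 35.
m = m₂ + h·q = 61 + 35·97 = 3456.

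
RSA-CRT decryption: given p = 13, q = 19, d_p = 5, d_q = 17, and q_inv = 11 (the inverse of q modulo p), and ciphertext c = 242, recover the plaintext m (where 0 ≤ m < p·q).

34

m₁ = c^(d_p) mod p: c ≡ 8 (mod 13), and 8^5 mod 13 = 8.
m₂ = c^(d_q) mod q: c ≡ 14 (mod 19), and 14^17 mod 19 = 15.
h = q_inv·(m₁ − m₂) mod p = 11·(8 − 15) mod 13 = 1.
m = m₂ + h·q = 15 + 1·19 = 34.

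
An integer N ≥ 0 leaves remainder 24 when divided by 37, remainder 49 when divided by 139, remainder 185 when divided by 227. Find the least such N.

737027

The moduli are pairwise coprime; M = 37·139·227 = 1167461.
M/37 = 31553; 31553 ≡ 29 (mod 37); 29·23 ≡ 1, so inverse 23.
M/139 = 8399; 8399 ≡ 59 (mod 139); 59·33 ≡ 1, so inverse 33.
M/227 = 5143; 5143 ≡ 149 (mod 227); 149·32 ≡ 1, so inverse 32.
N ≡ 24·31553·23 + 49·8399·33 + 185·5143·32 = 61444999.
61444999 mod 1167461 = 737027.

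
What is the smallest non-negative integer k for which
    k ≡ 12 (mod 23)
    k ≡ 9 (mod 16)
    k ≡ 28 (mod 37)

9833

From k ≡ 12 (mod 23) write k = 12 + 23t. Substituting into k ≡ 9 (mod 16) gives 23t ≡ 13 (mod 16), and since 7⁻¹ ≡ 7 (mod 16), t ≡ 11. Hence k ≡ 12 + 23·11 = 265 (mod 368).
From k ≡ 265 (mod 368) write k = 265 + 368t. Substituting into k ≡ 28 (mod 37) gives 368t ≡ 22 (mod 37), and since 35⁻¹ ≡ 18 (mod 37), t ≡ 26. Hence k ≡ 265 + 368·26 = 9833 (mod 13616).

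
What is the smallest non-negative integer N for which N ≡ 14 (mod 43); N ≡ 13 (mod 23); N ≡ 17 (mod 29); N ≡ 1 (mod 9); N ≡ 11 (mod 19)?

The moduli are pairwise coprime; M = 43·23·29·9·19 = 4904451.
M/43 = 114057; 114057 ≡ 21 (mod 43); 21·41 ≡ 1, so inverse 41.
M/23 = 213237; 213237 ≡ 4 (mod 23); 4·6 ≡ 1, so inverse 6.
M/29 = 169119; 169119 ≡ 20 (mod 29); 20·16 ≡ 1, so inverse 16.
M/9 = 544939; 544939 ≡ 7 (mod 9); 7·4 ≡ 1, so inverse 4.
M/19 = 258129; 258129 ≡ 14 (mod 19); 14·15 ≡ 1, so inverse 15.
N ≡ 14·114057·41 + 13·213237·6 + 17·169119·16 + 1·544939·4 + 11·258129·15 = 172872613.
172872613 mod 4904451 = 1216828.

1216828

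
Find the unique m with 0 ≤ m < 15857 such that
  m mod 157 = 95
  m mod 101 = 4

Combine the congruences pairwise.
From m ≡ 95 (mod 157) write m = 95 + 157t. Substituting into m ≡ 4 (mod 101) gives 157t ≡ 10 (mod 101), and since 56⁻¹ ≡ 92 (mod 101), t ≡ 11. Hence m ≡ 95 + 157·11 = 1822 (mod 15857).

1822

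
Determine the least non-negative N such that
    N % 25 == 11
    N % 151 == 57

661

Combine the congruences pairwise.
From N ≡ 11 (mod 25) write N = 11 + 25t. Substituting into N ≡ 57 (mod 151) gives 25t ≡ 46 (mod 151), and since 25⁻¹ ≡ 145 (mod 151), t ≡ 26. Hence N ≡ 11 + 25·26 = 661 (mod 3775).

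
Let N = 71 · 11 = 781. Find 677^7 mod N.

338

Mod 71: 677 ≡ 38; 38^7 ≡ 54 (mod 71).
Mod 11: 677 ≡ 6; 6^7 ≡ 8 (mod 11).
Combine by CRT: x ≡ 54 (mod 71), x ≡ 8 (mod 11) ⇒ x ≡ 338 (mod 781).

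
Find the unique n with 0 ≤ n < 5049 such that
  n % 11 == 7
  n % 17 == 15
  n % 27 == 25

From n ≡ 7 (mod 11) write n = 7 + 11t. Substituting into n ≡ 15 (mod 17) gives 11t ≡ 8 (mod 17), and since 11⁻¹ ≡ 14 (mod 17), t ≡ 10. Hence n ≡ 7 + 11·10 = 117 (mod 187).
From n ≡ 117 (mod 187) write n = 117 + 187t. Substituting into n ≡ 25 (mod 27) gives 187t ≡ 16 (mod 27), and since 25⁻¹ ≡ 13 (mod 27), t ≡ 19. Hence n ≡ 117 + 187·19 = 3670 (mod 5049).

3670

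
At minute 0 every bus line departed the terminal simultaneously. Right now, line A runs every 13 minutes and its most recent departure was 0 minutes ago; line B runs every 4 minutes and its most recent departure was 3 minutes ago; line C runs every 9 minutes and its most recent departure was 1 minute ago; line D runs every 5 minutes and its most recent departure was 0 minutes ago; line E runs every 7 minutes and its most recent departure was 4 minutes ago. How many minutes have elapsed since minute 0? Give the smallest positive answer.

The moduli are pairwise coprime; N = 13·4·9·5·7 = 16380.
N/13 = 1260; 1260 ≡ 12 (mod 13); 12·12 ≡ 1, so inverse 12.
N/4 = 4095; 4095 ≡ 3 (mod 4); 3·3 ≡ 1, so inverse 3.
N/9 = 1820; 1820 ≡ 2 (mod 9); 2·5 ≡ 1, so inverse 5.
N/5 = 3276; 3276 ≡ 1 (mod 5), inverse 1.
N/7 = 2340; 2340 ≡ 2 (mod 7); 2·4 ≡ 1, so inverse 4.
t ≡ 0·1260·12 + 3·4095·3 + 1·1820·5 + 0·3276·1 + 4·2340·4 = 83395.
83395 mod 16380 = 1495.

1495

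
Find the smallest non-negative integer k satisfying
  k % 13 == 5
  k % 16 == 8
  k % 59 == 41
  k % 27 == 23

The moduli are pairwise coprime; N = 13·16·59·27 = 331344.
N/13 = 25488; 25488 ≡ 8 (mod 13); 8·5 ≡ 1, so inverse 5.
N/16 = 20709; 20709 ≡ 5 (mod 16); 5·13 ≡ 1, so inverse 13.
N/59 = 5616; 5616 ≡ 11 (mod 59); 11·43 ≡ 1, so inverse 43.
N/27 = 12272; 12272 ≡ 14 (mod 27); 14·2 ≡ 1, so inverse 2.
k ≡ 5·25488·5 + 8·20709·13 + 41·5616·43 + 23·12272·2 = 13256456.
13256456 mod 331344 = 2696.

2696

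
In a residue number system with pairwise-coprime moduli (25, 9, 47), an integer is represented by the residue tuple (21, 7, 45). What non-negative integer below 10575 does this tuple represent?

421

The moduli are pairwise coprime; N = 25·9·47 = 10575.
N/25 = 423; 423 ≡ 23 (mod 25); 23·12 ≡ 1, so inverse 12.
N/9 = 1175; 1175 ≡ 5 (mod 9); 5·2 ≡ 1, so inverse 2.
N/47 = 225; 225 ≡ 37 (mod 47); 37·14 ≡ 1, so inverse 14.
x ≡ 21·423·12 + 7·1175·2 + 45·225·14 = 264796.
264796 mod 10575 = 421.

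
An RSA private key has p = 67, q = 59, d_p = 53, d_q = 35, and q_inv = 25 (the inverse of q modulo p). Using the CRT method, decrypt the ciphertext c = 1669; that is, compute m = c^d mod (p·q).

m₁ = c^(d_p) mod p: c ≡ 61 (mod 67), and 61^53 mod 67 = 12.
m₂ = c^(d_q) mod q: c ≡ 17 (mod 59), and 17^35 mod 59 = 20.
h = q_inv·(m₁ − m₂) mod p = 25·(12 − 20) mod 67 = 1.
m = m₂ + h·q = 20 + 1·59 = 79.

79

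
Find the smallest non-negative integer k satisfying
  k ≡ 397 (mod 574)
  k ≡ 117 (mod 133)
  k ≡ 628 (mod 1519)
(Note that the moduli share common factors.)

603671

gcd(574, 133) = 7 and 7 | (117 − 397), so the pair is consistent; merging gives k ≡ 3841 (mod 10906), where 10906 = lcm(574, 133).
gcd(10906, 1519) = 7 and 7 | (628 − 3841), so the pair is consistent; merging gives k ≡ 603671 (mod 2366602), where 2366602 = lcm(10906, 1519).
The solution is unique modulo lcm(574, 133, 1519) = 2366602.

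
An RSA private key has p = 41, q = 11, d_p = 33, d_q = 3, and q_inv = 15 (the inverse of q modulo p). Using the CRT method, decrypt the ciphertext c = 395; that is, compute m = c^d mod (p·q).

252

m₁ = c^(d_p) mod p: c ≡ 26 (mod 41), and 26^33 mod 41 = 6.
m₂ = c^(d_q) mod q: c ≡ 10 (mod 11), and 10^3 mod 11 = 10.
h = q_inv·(m₁ − m₂) mod p = 15·(6 − 10) mod 41 = 22.
m = m₂ + h·q = 10 + 22·11 = 252.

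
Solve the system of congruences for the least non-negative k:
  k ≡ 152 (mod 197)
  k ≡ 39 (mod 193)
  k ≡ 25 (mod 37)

The moduli are pairwise coprime; N = 197·193·37 = 1406777.
N/197 = 7141; 7141 ≡ 49 (mod 197); 49·193 ≡ 1, so inverse 193.
N/193 = 7289; 7289 ≡ 148 (mod 193); 148·30 ≡ 1, so inverse 30.
N/37 = 38021; 38021 ≡ 22 (mod 37); 22·32 ≡ 1, so inverse 32.
k ≡ 152·7141·193 + 39·7289·30 + 25·38021·32 = 248433306.
248433306 mod 1406777 = 840554.

840554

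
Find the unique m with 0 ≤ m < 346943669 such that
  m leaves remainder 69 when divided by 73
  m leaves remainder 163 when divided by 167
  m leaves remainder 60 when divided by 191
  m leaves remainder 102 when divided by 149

The moduli are pairwise coprime; N = 73·167·191·149 = 346943669.
N/73 = 4752653; 4752653 ≡ 61 (mod 73); 61·6 ≡ 1, so inverse 6.
N/167 = 2077507; 2077507 ≡ 27 (mod 167); 27·99 ≡ 1, so inverse 99.
N/191 = 1816459; 1816459 ≡ 49 (mod 191); 49·39 ≡ 1, so inverse 39.
N/149 = 2328481; 2328481 ≡ 58 (mod 149); 58·18 ≡ 1, so inverse 18.
m ≡ 69·4752653·6 + 163·2077507·99 + 60·1816459·39 + 102·2328481·18 = 44017933977.
44017933977 mod 346943669 = 303031683.

303031683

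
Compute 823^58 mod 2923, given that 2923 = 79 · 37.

Mod 79: 823 ≡ 33; 33^58 ≡ 64 (mod 79).
Mod 37: 823 ≡ 9; by Fermat, exponent reduces to 58 mod 36 = 22; 9^22 ≡ 12 (mod 37).
Combine by CRT: x ≡ 64 (mod 79), x ≡ 12 (mod 37) ⇒ x ≡ 2750 (mod 2923).

2750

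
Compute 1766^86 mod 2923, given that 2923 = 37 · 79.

Mod 37: 1766 ≡ 27; by Fermat, exponent reduces to 86 mod 36 = 14; 27^14 ≡ 26 (mod 37).
Mod 79: 1766 ≡ 28; by Fermat, exponent reduces to 86 mod 78 = 8; 28^8 ≡ 32 (mod 79).
Combine by CRT: x ≡ 26 (mod 37), x ≡ 32 (mod 79) ⇒ x ≡ 1691 (mod 2923).

1691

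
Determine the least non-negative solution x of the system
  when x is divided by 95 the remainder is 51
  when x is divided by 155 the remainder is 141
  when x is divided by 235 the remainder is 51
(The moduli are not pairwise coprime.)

125071

Combine the congruences pairwise.
gcd(95, 155) = 5 and 5 | (141 − 51), so the pair is consistent; merging gives x ≡ 1381 (mod 2945), where 2945 = lcm(95, 155).
gcd(2945, 235) = 5 and 5 | (51 − 1381), so the pair is consistent; merging gives x ≡ 125071 (mod 138415), where 138415 = lcm(2945, 235).
The solution is unique modulo lcm(95, 155, 235) = 138415.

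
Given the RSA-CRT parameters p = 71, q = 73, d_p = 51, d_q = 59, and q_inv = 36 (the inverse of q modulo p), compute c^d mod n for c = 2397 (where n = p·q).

267

m₁ = c^(d_p) mod p: c ≡ 54 (mod 71), and 54^51 mod 71 = 54.
m₂ = c^(d_q) mod q: c ≡ 61 (mod 73), and 61^59 mod 73 = 48.
h = q_inv·(m₁ − m₂) mod p = 36·(54 − 48) mod 71 = 3.
m = m₂ + h·q = 48 + 3·73 = 267.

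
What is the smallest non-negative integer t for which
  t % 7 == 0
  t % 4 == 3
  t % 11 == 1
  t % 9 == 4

2443

Combine the congruences pairwise.
From t ≡ 0 (mod 7) write t = 0 + 7s. Substituting into t ≡ 3 (mod 4) gives 7s ≡ 3 (mod 4), and since 3⁻¹ ≡ 3 (mod 4), s ≡ 1. Hence t ≡ 0 + 7·1 = 7 (mod 28).
From t ≡ 7 (mod 28) write t = 7 + 28s. Substituting into t ≡ 1 (mod 11) gives 28s ≡ 5 (mod 11), and since 6⁻¹ ≡ 2 (mod 11), s ≡ 10. Hence t ≡ 7 + 28·10 = 287 (mod 308).
From t ≡ 287 (mod 308) write t = 287 + 308s. Substituting into t ≡ 4 (mod 9) gives 308s ≡ 5 (mod 9), and since 2⁻¹ ≡ 5 (mod 9), s ≡ 7. Hence t ≡ 287 + 308·7 = 2443 (mod 2772).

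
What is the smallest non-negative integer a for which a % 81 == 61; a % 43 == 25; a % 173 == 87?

The moduli are pairwise coprime; N = 81·43·173 = 602559.
N/81 = 7439; 7439 ≡ 68 (mod 81); 68·56 ≡ 1, so inverse 56.
N/43 = 14013; 14013 ≡ 38 (mod 43); 38·17 ≡ 1, so inverse 17.
N/173 = 3483; 3483 ≡ 23 (mod 173); 23·158 ≡ 1, so inverse 158.
a ≡ 61·7439·56 + 25·14013·17 + 87·3483·158 = 79244467.
79244467 mod 602559 = 309238.

309238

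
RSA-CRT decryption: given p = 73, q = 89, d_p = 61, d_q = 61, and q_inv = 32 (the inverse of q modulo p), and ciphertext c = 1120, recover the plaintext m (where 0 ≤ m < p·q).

m₁ = c^(d_p) mod p: c ≡ 25 (mod 73), and 25^61 mod 73 = 67.
m₂ = c^(d_q) mod q: c ≡ 52 (mod 89), and 52^61 mod 89 = 37.
h = q_inv·(m₁ − m₂) mod p = 32·(67 − 37) mod 73 = 11.
m = m₂ + h·q = 37 + 11·89 = 1016.

1016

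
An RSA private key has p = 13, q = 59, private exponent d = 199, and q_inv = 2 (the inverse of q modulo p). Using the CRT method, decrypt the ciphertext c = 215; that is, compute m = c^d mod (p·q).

760

d_p = d mod (p−1) = 199 mod 12 = 7; d_q = d mod (q−1) = 25.
m₁ = c^(d_p) mod p: c ≡ 7 (mod 13), and 7^7 mod 13 = 6.
m₂ = c^(d_q) mod q: c ≡ 38 (mod 59), and 38^25 mod 59 = 52.
h = q_inv·(m₁ − m₂) mod p = 2·(6 − 52) mod 13 = 12.
m = m₂ + h·q = 52 + 12·59 = 760.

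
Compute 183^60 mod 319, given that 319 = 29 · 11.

Mod 29: 183 ≡ 9; by Fermat, exponent reduces to 60 mod 28 = 4; 9^4 ≡ 7 (mod 29).
Mod 11: 183 ≡ 7; since 10 | 60, by Fermat 7^60 ≡ 1 (mod 11).
Combine by CRT: x ≡ 7 (mod 29), x ≡ 1 (mod 11) ⇒ x ≡ 210 (mod 319).

210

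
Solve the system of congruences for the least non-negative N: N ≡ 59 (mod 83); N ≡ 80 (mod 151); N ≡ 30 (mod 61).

729712

The moduli are pairwise coprime; M = 83·151·61 = 764513.
M/83 = 9211; 9211 ≡ 81 (mod 83); 81·41 ≡ 1, so inverse 41.
M/151 = 5063; 5063 ≡ 80 (mod 151); 80·17 ≡ 1, so inverse 17.
M/61 = 12533; 12533 ≡ 28 (mod 61); 28·24 ≡ 1, so inverse 24.
N ≡ 59·9211·41 + 80·5063·17 + 30·12533·24 = 38190849.
38190849 mod 764513 = 729712.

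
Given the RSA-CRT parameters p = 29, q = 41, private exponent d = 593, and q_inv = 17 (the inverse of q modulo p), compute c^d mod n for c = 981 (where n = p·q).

1022

d_p = d mod (p−1) = 593 mod 28 = 5; d_q = d mod (q−1) = 33.
m₁ = c^(d_p) mod p: c ≡ 24 (mod 29), and 24^5 mod 29 = 7.
m₂ = c^(d_q) mod q: c ≡ 38 (mod 41), and 38^33 mod 41 = 38.
h = q_inv·(m₁ − m₂) mod p = 17·(7 − 38) mod 29 = 24.
m = m₂ + h·q = 38 + 24·41 = 1022.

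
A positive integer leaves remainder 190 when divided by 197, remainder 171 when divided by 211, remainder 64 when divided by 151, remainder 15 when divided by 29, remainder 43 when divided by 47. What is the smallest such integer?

2948457623

The moduli are pairwise coprime; M = 197·211·151·29·47 = 8555028971.
M/197 = 43426543; 43426543 ≡ 60 (mod 197); 60·23 ≡ 1, so inverse 23.
M/211 = 40545161; 40545161 ≡ 34 (mod 211); 34·180 ≡ 1, so inverse 180.
M/151 = 56655821; 56655821 ≡ 17 (mod 151); 17·80 ≡ 1, so inverse 80.
M/29 = 295000999; 295000999 ≡ 7 (mod 29); 7·25 ≡ 1, so inverse 25.
M/47 = 182021893; 182021893 ≡ 11 (mod 47); 11·30 ≡ 1, so inverse 30.
n ≡ 190·43426543·23 + 171·40545161·180 + 64·56655821·80 + 15·295000999·25 + 43·182021893·30 = 2073265468605.
2073265468605 mod 8555028971 = 2948457623.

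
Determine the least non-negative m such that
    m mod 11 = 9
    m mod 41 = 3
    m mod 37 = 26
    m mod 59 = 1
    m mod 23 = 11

The moduli are pairwise coprime; N = 11·41·37·59·23 = 22644259.
N/11 = 2058569; 2058569 ≡ 7 (mod 11); 7·8 ≡ 1, so inverse 8.
N/41 = 552299; 552299 ≡ 29 (mod 41); 29·17 ≡ 1, so inverse 17.
N/37 = 612007; 612007 ≡ 27 (mod 37); 27·11 ≡ 1, so inverse 11.
N/59 = 383801; 383801 ≡ 6 (mod 59); 6·10 ≡ 1, so inverse 10.
N/23 = 984533; 984533 ≡ 18 (mod 23); 18·9 ≡ 1, so inverse 9.
m ≡ 9·2058569·8 + 3·552299·17 + 26·612007·11 + 1·383801·10 + 11·984533·9 = 452724996.
452724996 mod 22644259 = 22484075.

22484075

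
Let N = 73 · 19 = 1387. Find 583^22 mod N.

1315

Mod 73: 583 ≡ 72; 72^22 ≡ 1 (mod 73).
Mod 19: 583 ≡ 13; by Fermat, exponent reduces to 22 mod 18 = 4; 13^4 ≡ 4 (mod 19).
Combine by CRT: x ≡ 1 (mod 73), x ≡ 4 (mod 19) ⇒ x ≡ 1315 (mod 1387).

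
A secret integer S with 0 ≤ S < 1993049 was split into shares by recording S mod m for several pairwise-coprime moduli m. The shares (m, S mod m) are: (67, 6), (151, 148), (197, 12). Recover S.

1300409

Combine the congruences pairwise.
From S ≡ 6 (mod 67) write S = 6 + 67t. Substituting into S ≡ 148 (mod 151) gives 67t ≡ 142 (mod 151), and since 67⁻¹ ≡ 142 (mod 151), t ≡ 81. Hence S ≡ 6 + 67·81 = 5433 (mod 10117).
From S ≡ 5433 (mod 10117) write S = 5433 + 10117t. Substituting into S ≡ 12 (mod 197) gives 10117t ≡ 95 (mod 197), and since 70⁻¹ ≡ 76 (mod 197), t ≡ 128. Hence S ≡ 5433 + 10117·128 = 1300409 (mod 1993049).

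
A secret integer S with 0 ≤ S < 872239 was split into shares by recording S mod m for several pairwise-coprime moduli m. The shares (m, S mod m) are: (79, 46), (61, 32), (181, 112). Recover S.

29434

The moduli are pairwise coprime; N = 79·61·181 = 872239.
N/79 = 11041; 11041 ≡ 60 (mod 79); 60·54 ≡ 1, so inverse 54.
N/61 = 14299; 14299 ≡ 25 (mod 61); 25·22 ≡ 1, so inverse 22.
N/181 = 4819; 4819 ≡ 113 (mod 181); 113·173 ≡ 1, so inverse 173.
S ≡ 46·11041·54 + 32·14299·22 + 112·4819·173 = 130865284.
130865284 mod 872239 = 29434.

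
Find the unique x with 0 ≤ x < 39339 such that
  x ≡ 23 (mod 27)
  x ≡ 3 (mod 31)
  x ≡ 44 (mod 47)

36986

The moduli are pairwise coprime; N = 27·31·47 = 39339.
N/27 = 1457; 1457 ≡ 26 (mod 27); 26·26 ≡ 1, so inverse 26.
N/31 = 1269; 1269 ≡ 29 (mod 31); 29·15 ≡ 1, so inverse 15.
N/47 = 837; 837 ≡ 38 (mod 47); 38·26 ≡ 1, so inverse 26.
x ≡ 23·1457·26 + 3·1269·15 + 44·837·26 = 1885919.
1885919 mod 39339 = 36986.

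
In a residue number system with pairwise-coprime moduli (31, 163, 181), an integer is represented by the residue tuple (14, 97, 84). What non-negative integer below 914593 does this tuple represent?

804991

The moduli are pairwise coprime; N = 31·163·181 = 914593.
N/31 = 29503; 29503 ≡ 22 (mod 31); 22·24 ≡ 1, so inverse 24.
N/163 = 5611; 5611 ≡ 69 (mod 163); 69·26 ≡ 1, so inverse 26.
N/181 = 5053; 5053 ≡ 166 (mod 181); 166·12 ≡ 1, so inverse 12.
x ≡ 14·29503·24 + 97·5611·26 + 84·5053·12 = 29157374.
29157374 mod 914593 = 804991.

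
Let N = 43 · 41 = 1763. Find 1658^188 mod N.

Mod 43: 1658 ≡ 24; by Fermat, exponent reduces to 188 mod 42 = 20; 24^20 ≡ 9 (mod 43).
Mod 41: 1658 ≡ 18; by Fermat, exponent reduces to 188 mod 40 = 28; 18^28 ≡ 10 (mod 41).
Combine by CRT: x ≡ 9 (mod 43), x ≡ 10 (mod 41) ⇒ x ≡ 912 (mod 1763).

912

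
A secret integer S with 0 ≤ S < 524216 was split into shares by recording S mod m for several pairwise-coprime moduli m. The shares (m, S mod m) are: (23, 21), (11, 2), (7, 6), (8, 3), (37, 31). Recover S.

387939

From S ≡ 21 (mod 23) write S = 21 + 23t. Substituting into S ≡ 2 (mod 11) gives 23t ≡ 3 (mod 11), and since 1⁻¹ ≡ 1 (mod 11), t ≡ 3. Hence S ≡ 21 + 23·3 = 90 (mod 253).
From S ≡ 90 (mod 253) write S = 90 + 253t. Substituting into S ≡ 6 (mod 7) gives 253t ≡ 0 (mod 7), and since 1⁻¹ ≡ 1 (mod 7), t ≡ 0. Hence S ≡ 90 + 253·0 = 90 (mod 1771).
From S ≡ 90 (mod 1771) write S = 90 + 1771t. Substituting into S ≡ 3 (mod 8) gives 1771t ≡ 1 (mod 8), and since 3⁻¹ ≡ 3 (mod 8), t ≡ 3. Hence S ≡ 90 + 1771·3 = 5403 (mod 14168).
From S ≡ 5403 (mod 14168) write S = 5403 + 14168t. Substituting into S ≡ 31 (mod 37) gives 14168t ≡ 30 (mod 37), and since 34⁻¹ ≡ 12 (mod 37), t ≡ 27. Hence S ≡ 5403 + 14168·27 = 387939 (mod 524216).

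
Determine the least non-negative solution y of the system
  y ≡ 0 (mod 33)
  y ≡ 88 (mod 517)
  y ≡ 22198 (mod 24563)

562584

gcd(33, 517) = 11 and 11 | (88 − 0), so the pair is consistent; merging gives y ≡ 1122 (mod 1551), where 1551 = lcm(33, 517).
gcd(1551, 24563) = 11 and 11 | (22198 − 1122), so the pair is consistent; merging gives y ≡ 562584 (mod 3463383), where 3463383 = lcm(1551, 24563).
The solution is unique modulo lcm(33, 517, 24563) = 3463383.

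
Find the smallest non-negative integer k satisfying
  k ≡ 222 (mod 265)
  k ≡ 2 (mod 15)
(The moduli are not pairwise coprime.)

Combine the congruences pairwise.
gcd(265, 15) = 5 and 5 | (2 − 222), so the pair is consistent; merging gives k ≡ 752 (mod 795), where 795 = lcm(265, 15).
The solution is unique modulo lcm(265, 15) = 795.

752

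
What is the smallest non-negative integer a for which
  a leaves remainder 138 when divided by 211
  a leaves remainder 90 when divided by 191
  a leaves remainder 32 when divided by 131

The moduli are pairwise coprime; N = 211·191·131 = 5279431.
N/211 = 25021; 25021 ≡ 123 (mod 211); 123·199 ≡ 1, so inverse 199.
N/191 = 27641; 27641 ≡ 137 (mod 191); 137·145 ≡ 1, so inverse 145.
N/131 = 40301; 40301 ≡ 84 (mod 131); 84·39 ≡ 1, so inverse 39.
a ≡ 138·25021·199 + 90·27641·145 + 32·40301·39 = 1098137400.
1098137400 mod 5279431 = 15752.

15752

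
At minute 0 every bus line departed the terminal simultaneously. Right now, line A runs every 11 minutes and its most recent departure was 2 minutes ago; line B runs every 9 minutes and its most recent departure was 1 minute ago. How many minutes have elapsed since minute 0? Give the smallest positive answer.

From t ≡ 2 (mod 11) write t = 2 + 11s. Substituting into t ≡ 1 (mod 9) gives 11s ≡ 8 (mod 9), and since 2⁻¹ ≡ 5 (mod 9), s ≡ 4. Hence t ≡ 2 + 11·4 = 46 (mod 99).

46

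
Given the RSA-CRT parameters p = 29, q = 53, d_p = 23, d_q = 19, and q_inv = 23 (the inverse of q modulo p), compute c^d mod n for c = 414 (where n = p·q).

1435

m₁ = c^(d_p) mod p: c ≡ 8 (mod 29), and 8^23 mod 29 = 14.
m₂ = c^(d_q) mod q: c ≡ 43 (mod 53), and 43^19 mod 53 = 4.
h = q_inv·(m₁ − m₂) mod p = 23·(14 − 4) mod 29 = 27.
m = m₂ + h·q = 4 + 27·53 = 1435.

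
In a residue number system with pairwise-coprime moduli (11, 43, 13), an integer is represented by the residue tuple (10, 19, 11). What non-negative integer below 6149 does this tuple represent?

6082

The moduli are pairwise coprime; N = 11·43·13 = 6149.
N/11 = 559; 559 ≡ 9 (mod 11); 9·5 ≡ 1, so inverse 5.
N/43 = 143; 143 ≡ 14 (mod 43); 14·40 ≡ 1, so inverse 40.
N/13 = 473; 473 ≡ 5 (mod 13); 5·8 ≡ 1, so inverse 8.
x ≡ 10·559·5 + 19·143·40 + 11·473·8 = 178254.
178254 mod 6149 = 6082.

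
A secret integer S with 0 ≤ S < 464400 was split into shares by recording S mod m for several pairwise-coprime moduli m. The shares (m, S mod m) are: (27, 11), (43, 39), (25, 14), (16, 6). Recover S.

418214

The moduli are pairwise coprime; N = 27·43·25·16 = 464400.
N/27 = 17200; 17200 ≡ 1 (mod 27), inverse 1.
N/43 = 10800; 10800 ≡ 7 (mod 43); 7·37 ≡ 1, so inverse 37.
N/25 = 18576; 18576 ≡ 1 (mod 25), inverse 1.
N/16 = 29025; 29025 ≡ 1 (mod 16), inverse 1.
S ≡ 11·17200·1 + 39·10800·37 + 14·18576·1 + 6·29025·1 = 16207814.
16207814 mod 464400 = 418214.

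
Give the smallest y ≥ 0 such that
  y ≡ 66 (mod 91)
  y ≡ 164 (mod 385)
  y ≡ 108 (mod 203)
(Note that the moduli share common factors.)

86789

gcd(91, 385) = 7 and 7 | (164 − 66), so the pair is consistent; merging gives y ≡ 1704 (mod 5005), where 5005 = lcm(91, 385).
gcd(5005, 203) = 7 and 7 | (108 − 1704), so the pair is consistent; merging gives y ≡ 86789 (mod 145145), where 145145 = lcm(5005, 203).
The solution is unique modulo lcm(91, 385, 203) = 145145.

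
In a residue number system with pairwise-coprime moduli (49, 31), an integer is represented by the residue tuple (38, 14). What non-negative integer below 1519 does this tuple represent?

479

From x ≡ 38 (mod 49) write x = 38 + 49t. Substituting into x ≡ 14 (mod 31) gives 49t ≡ 7 (mod 31), and since 18⁻¹ ≡ 19 (mod 31), t ≡ 9. Hence x ≡ 38 + 49·9 = 479 (mod 1519).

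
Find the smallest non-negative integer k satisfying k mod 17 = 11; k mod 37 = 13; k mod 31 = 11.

From k ≡ 11 (mod 17) write k = 11 + 17t. Substituting into k ≡ 13 (mod 37) gives 17t ≡ 2 (mod 37), and since 17⁻¹ ≡ 24 (mod 37), t ≡ 11. Hence k ≡ 11 + 17·11 = 198 (mod 629).
From k ≡ 198 (mod 629) write k = 198 + 629t. Substituting into k ≡ 11 (mod 31) gives 629t ≡ 30 (mod 31), and since 9⁻¹ ≡ 7 (mod 31), t ≡ 24. Hence k ≡ 198 + 629·24 = 15294 (mod 19499).

15294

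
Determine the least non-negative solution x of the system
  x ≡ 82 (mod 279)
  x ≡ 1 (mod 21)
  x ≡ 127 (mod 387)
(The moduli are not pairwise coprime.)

10963

gcd(279, 21) = 3 and 3 | (1 − 82), so the pair is consistent; merging gives x ≡ 1198 (mod 1953), where 1953 = lcm(279, 21).
gcd(1953, 387) = 9 and 9 | (127 − 1198), so the pair is consistent; merging gives x ≡ 10963 (mod 83979), where 83979 = lcm(1953, 387).
The solution is unique modulo lcm(279, 21, 387) = 83979.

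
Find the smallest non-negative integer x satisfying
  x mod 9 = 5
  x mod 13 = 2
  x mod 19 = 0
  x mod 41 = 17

53276

The moduli are pairwise coprime; N = 9·13·19·41 = 91143.
N/9 = 10127; 10127 ≡ 2 (mod 9); 2·5 ≡ 1, so inverse 5.
N/13 = 7011; 7011 ≡ 4 (mod 13); 4·10 ≡ 1, so inverse 10.
N/19 = 4797; 4797 ≡ 9 (mod 19); 9·17 ≡ 1, so inverse 17.
N/41 = 2223; 2223 ≡ 9 (mod 41); 9·32 ≡ 1, so inverse 32.
x ≡ 5·10127·5 + 2·7011·10 + 0·4797·17 + 17·2223·32 = 1602707.
1602707 mod 91143 = 53276.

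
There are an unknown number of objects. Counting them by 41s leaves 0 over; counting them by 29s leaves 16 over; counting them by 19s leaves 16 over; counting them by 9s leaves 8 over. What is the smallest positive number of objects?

62279

The moduli are pairwise coprime; M = 41·29·19·9 = 203319.
M/41 = 4959; 4959 ≡ 39 (mod 41); 39·20 ≡ 1, so inverse 20.
M/29 = 7011; 7011 ≡ 22 (mod 29); 22·4 ≡ 1, so inverse 4.
M/19 = 10701; 10701 ≡ 4 (mod 19); 4·5 ≡ 1, so inverse 5.
M/9 = 22591; 22591 ≡ 1 (mod 9), inverse 1.
N ≡ 0·4959·20 + 16·7011·4 + 16·10701·5 + 8·22591·1 = 1485512.
1485512 mod 203319 = 62279.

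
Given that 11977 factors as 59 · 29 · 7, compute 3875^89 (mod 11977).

4713

Mod 59: 3875 ≡ 40; by Fermat, exponent reduces to 89 mod 58 = 31; 40^31 ≡ 52 (mod 59).
Mod 29: 3875 ≡ 18; by Fermat, exponent reduces to 89 mod 28 = 5; 18^5 ≡ 15 (mod 29).
Mod 7: 3875 ≡ 4; by Fermat, exponent reduces to 89 mod 6 = 5; 4^5 ≡ 2 (mod 7).
Combine by CRT: x ≡ 52 (mod 59), x ≡ 15 (mod 29), x ≡ 2 (mod 7) ⇒ x ≡ 4713 (mod 11977).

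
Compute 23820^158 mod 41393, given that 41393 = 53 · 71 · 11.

13567

Mod 53: 23820 ≡ 23; by Fermat, exponent reduces to 158 mod 52 = 2; 23^2 ≡ 52 (mod 53).
Mod 71: 23820 ≡ 35; by Fermat, exponent reduces to 158 mod 70 = 18; 35^18 ≡ 6 (mod 71).
Mod 11: 23820 ≡ 5; by Fermat, exponent reduces to 158 mod 10 = 8; 5^8 ≡ 4 (mod 11).
Combine by CRT: x ≡ 52 (mod 53), x ≡ 6 (mod 71), x ≡ 4 (mod 11) ⇒ x ≡ 13567 (mod 41393).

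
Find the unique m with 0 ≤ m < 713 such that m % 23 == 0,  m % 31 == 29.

From m ≡ 0 (mod 23) write m = 0 + 23t. Substituting into m ≡ 29 (mod 31) gives 23t ≡ 29 (mod 31), and since 23⁻¹ ≡ 27 (mod 31), t ≡ 8. Hence m ≡ 0 + 23·8 = 184 (mod 713).

184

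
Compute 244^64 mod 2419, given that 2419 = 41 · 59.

1246

Mod 41: 244 ≡ 39; by Fermat, exponent reduces to 64 mod 40 = 24; 39^24 ≡ 16 (mod 41).
Mod 59: 244 ≡ 8; by Fermat, exponent reduces to 64 mod 58 = 6; 8^6 ≡ 7 (mod 59).
Combine by CRT: x ≡ 16 (mod 41), x ≡ 7 (mod 59) ⇒ x ≡ 1246 (mod 2419).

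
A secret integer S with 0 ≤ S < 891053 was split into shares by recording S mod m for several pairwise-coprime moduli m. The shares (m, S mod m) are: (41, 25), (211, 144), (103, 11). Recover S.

585669

From S ≡ 25 (mod 41) write S = 25 + 41t. Substituting into S ≡ 144 (mod 211) gives 41t ≡ 119 (mod 211), and since 41⁻¹ ≡ 175 (mod 211), t ≡ 147. Hence S ≡ 25 + 41·147 = 6052 (mod 8651).
From S ≡ 6052 (mod 8651) write S = 6052 + 8651t. Substituting into S ≡ 11 (mod 103) gives 8651t ≡ 36 (mod 103), and since 102⁻¹ ≡ 102 (mod 103), t ≡ 67. Hence S ≡ 6052 + 8651·67 = 585669 (mod 891053).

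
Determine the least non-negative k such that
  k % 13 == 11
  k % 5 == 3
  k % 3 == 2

From k ≡ 11 (mod 13) write k = 11 + 13t. Substituting into k ≡ 3 (mod 5) gives 13t ≡ 2 (mod 5), and since 3⁻¹ ≡ 2 (mod 5), t ≡ 4. Hence k ≡ 11 + 13·4 = 63 (mod 65).
From k ≡ 63 (mod 65) write k = 63 + 65t. Substituting into k ≡ 2 (mod 3) gives 65t ≡ 2 (mod 3), and since 2⁻¹ ≡ 2 (mod 3), t ≡ 1. Hence k ≡ 63 + 65·1 = 128 (mod 195).

128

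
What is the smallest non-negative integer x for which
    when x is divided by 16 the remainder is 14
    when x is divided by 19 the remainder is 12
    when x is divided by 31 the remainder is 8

9246

The moduli are pairwise coprime; N = 16·19·31 = 9424.
N/16 = 589; 589 ≡ 13 (mod 16); 13·5 ≡ 1, so inverse 5.
N/19 = 496; 496 ≡ 2 (mod 19); 2·10 ≡ 1, so inverse 10.
N/31 = 304; 304 ≡ 25 (mod 31); 25·5 ≡ 1, so inverse 5.
x ≡ 14·589·5 + 12·496·10 + 8·304·5 = 112910.
112910 mod 9424 = 9246.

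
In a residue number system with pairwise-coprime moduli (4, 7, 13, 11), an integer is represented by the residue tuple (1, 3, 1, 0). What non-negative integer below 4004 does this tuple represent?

The moduli are pairwise coprime; N = 4·7·13·11 = 4004.
N/4 = 1001; 1001 ≡ 1 (mod 4), inverse 1.
N/7 = 572; 572 ≡ 5 (mod 7); 5·3 ≡ 1, so inverse 3.
N/13 = 308; 308 ≡ 9 (mod 13); 9·3 ≡ 1, so inverse 3.
N/11 = 364; 364 ≡ 1 (mod 11), inverse 1.
x ≡ 1·1001·1 + 3·572·3 + 1·308·3 + 0·364·1 = 7073.
7073 mod 4004 = 3069.

3069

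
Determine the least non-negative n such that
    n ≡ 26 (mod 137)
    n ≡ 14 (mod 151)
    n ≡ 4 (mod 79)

1578266

Combine the congruences pairwise.
From n ≡ 26 (mod 137) write n = 26 + 137t. Substituting into n ≡ 14 (mod 151) gives 137t ≡ 139 (mod 151), and since 137⁻¹ ≡ 97 (mod 151), t ≡ 44. Hence n ≡ 26 + 137·44 = 6054 (mod 20687).
From n ≡ 6054 (mod 20687) write n = 6054 + 20687t. Substituting into n ≡ 4 (mod 79) gives 20687t ≡ 33 (mod 79), and since 68⁻¹ ≡ 43 (mod 79), t ≡ 76. Hence n ≡ 6054 + 20687·76 = 1578266 (mod 1634273).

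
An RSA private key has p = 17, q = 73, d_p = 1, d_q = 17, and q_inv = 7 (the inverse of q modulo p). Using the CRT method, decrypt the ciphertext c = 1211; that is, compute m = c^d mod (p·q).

m₁ = c^(d_p) mod p: c ≡ 4 (mod 17), and 4^1 mod 17 = 4.
m₂ = c^(d_q) mod q: c ≡ 43 (mod 73), and 43^17 mod 73 = 52.
h = q_inv·(m₁ − m₂) mod p = 7·(4 − 52) mod 17 = 4.
m = m₂ + h·q = 52 + 4·73 = 344.

344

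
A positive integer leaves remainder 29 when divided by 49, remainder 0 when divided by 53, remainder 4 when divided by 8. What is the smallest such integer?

2332

The moduli are pairwise coprime; N = 49·53·8 = 20776.
N/49 = 424; 424 ≡ 32 (mod 49); 32·23 ≡ 1, so inverse 23.
N/53 = 392; 392 ≡ 21 (mod 53); 21·48 ≡ 1, so inverse 48.
N/8 = 2597; 2597 ≡ 5 (mod 8); 5·5 ≡ 1, so inverse 5.
x ≡ 29·424·23 + 0·392·48 + 4·2597·5 = 334748.
334748 mod 20776 = 2332.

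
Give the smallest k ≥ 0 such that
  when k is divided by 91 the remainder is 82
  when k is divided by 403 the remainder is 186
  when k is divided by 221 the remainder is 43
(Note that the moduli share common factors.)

gcd(91, 403) = 13 and 13 | (186 − 82), so the pair is consistent; merging gives k ≡ 992 (mod 2821), where 2821 = lcm(91, 403).
gcd(2821, 221) = 13 and 13 | (43 − 992), so the pair is consistent; merging gives k ≡ 40486 (mod 47957), where 47957 = lcm(2821, 221).
The solution is unique modulo lcm(91, 403, 221) = 47957.

40486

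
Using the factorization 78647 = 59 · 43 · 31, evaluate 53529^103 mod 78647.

Mod 59: 53529 ≡ 16; by Fermat, exponent reduces to 103 mod 58 = 45; 16^45 ≡ 5 (mod 59).
Mod 43: 53529 ≡ 37; by Fermat, exponent reduces to 103 mod 42 = 19; 37^19 ≡ 37 (mod 43).
Mod 31: 53529 ≡ 23; by Fermat, exponent reduces to 103 mod 30 = 13; 23^13 ≡ 15 (mod 31).
Combine by CRT: x ≡ 5 (mod 59), x ≡ 37 (mod 43), x ≡ 15 (mod 31) ⇒ x ≡ 7734 (mod 78647).

7734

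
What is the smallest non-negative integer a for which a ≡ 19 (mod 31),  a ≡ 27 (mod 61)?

From a ≡ 19 (mod 31) write a = 19 + 31t. Substituting into a ≡ 27 (mod 61) gives 31t ≡ 8 (mod 61), and since 31⁻¹ ≡ 2 (mod 61), t ≡ 16. Hence a ≡ 19 + 31·16 = 515 (mod 1891).

515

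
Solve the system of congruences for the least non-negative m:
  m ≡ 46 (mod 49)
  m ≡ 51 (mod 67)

Combine the congruences pairwise.
From m ≡ 46 (mod 49) write m = 46 + 49t. Substituting into m ≡ 51 (mod 67) gives 49t ≡ 5 (mod 67), and since 49⁻¹ ≡ 26 (mod 67), t ≡ 63. Hence m ≡ 46 + 49·63 = 3133 (mod 3283).

3133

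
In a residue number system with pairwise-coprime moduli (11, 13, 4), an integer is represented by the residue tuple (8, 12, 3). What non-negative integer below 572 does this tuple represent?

415

From x ≡ 8 (mod 11) write x = 8 + 11t. Substituting into x ≡ 12 (mod 13) gives 11t ≡ 4 (mod 13), and since 11⁻¹ ≡ 6 (mod 13), t ≡ 11. Hence x ≡ 8 + 11·11 = 129 (mod 143).
From x ≡ 129 (mod 143) write x = 129 + 143t. Substituting into x ≡ 3 (mod 4) gives 143t ≡ 2 (mod 4), and since 3⁻¹ ≡ 3 (mod 4), t ≡ 2. Hence x ≡ 129 + 143·2 = 415 (mod 572).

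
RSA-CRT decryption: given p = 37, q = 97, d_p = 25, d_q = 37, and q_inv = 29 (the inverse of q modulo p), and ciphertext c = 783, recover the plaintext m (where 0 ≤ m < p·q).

m₁ = c^(d_p) mod p: c ≡ 6 (mod 37), and 6^25 mod 37 = 6.
m₂ = c^(d_q) mod q: c ≡ 7 (mod 97), and 7^37 mod 97 = 37.
h = q_inv·(m₁ − m₂) mod p = 29·(6 − 37) mod 37 = 26.
m = m₂ + h·q = 37 + 26·97 = 2559.

2559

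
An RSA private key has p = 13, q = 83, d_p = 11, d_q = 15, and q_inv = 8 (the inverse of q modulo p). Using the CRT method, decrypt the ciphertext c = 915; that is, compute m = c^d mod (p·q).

m₁ = c^(d_p) mod p: c ≡ 5 (mod 13), and 5^11 mod 13 = 8.
m₂ = c^(d_q) mod q: c ≡ 2 (mod 83), and 2^15 mod 83 = 66.
h = q_inv·(m₁ − m₂) mod p = 8·(8 − 66) mod 13 = 4.
m = m₂ + h·q = 66 + 4·83 = 398.

398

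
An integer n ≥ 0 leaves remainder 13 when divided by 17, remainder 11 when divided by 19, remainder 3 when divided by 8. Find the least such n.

From n ≡ 13 (mod 17) write n = 13 + 17t. Substituting into n ≡ 11 (mod 19) gives 17t ≡ 17 (mod 19), and since 17⁻¹ ≡ 9 (mod 19), t ≡ 1. Hence n ≡ 13 + 17·1 = 30 (mod 323).
From n ≡ 30 (mod 323) write n = 30 + 323t. Substituting into n ≡ 3 (mod 8) gives 323t ≡ 5 (mod 8), and since 3⁻¹ ≡ 3 (mod 8), t ≡ 7. Hence n ≡ 30 + 323·7 = 2291 (mod 2584).

2291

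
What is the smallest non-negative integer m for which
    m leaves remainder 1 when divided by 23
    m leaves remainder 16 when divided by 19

Combine the congruences pairwise.
From m ≡ 1 (mod 23) write m = 1 + 23t. Substituting into m ≡ 16 (mod 19) gives 23t ≡ 15 (mod 19), and since 4⁻¹ ≡ 5 (mod 19), t ≡ 18. Hence m ≡ 1 + 23·18 = 415 (mod 437).

415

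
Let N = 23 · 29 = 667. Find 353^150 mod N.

426

Mod 23: 353 ≡ 8; by Fermat, exponent reduces to 150 mod 22 = 18; 8^18 ≡ 12 (mod 23).
Mod 29: 353 ≡ 5; by Fermat, exponent reduces to 150 mod 28 = 10; 5^10 ≡ 20 (mod 29).
Combine by CRT: x ≡ 12 (mod 23), x ≡ 20 (mod 29) ⇒ x ≡ 426 (mod 667).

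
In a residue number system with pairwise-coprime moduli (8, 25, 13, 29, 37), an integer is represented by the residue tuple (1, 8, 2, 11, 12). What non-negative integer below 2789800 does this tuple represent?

1325833

From x ≡ 1 (mod 8) write x = 1 + 8t. Substituting into x ≡ 8 (mod 25) gives 8t ≡ 7 (mod 25), and since 8⁻¹ ≡ 22 (mod 25), t ≡ 4. Hence x ≡ 1 + 8·4 = 33 (mod 200).
From x ≡ 33 (mod 200) write x = 33 + 200t. Substituting into x ≡ 2 (mod 13) gives 200t ≡ 8 (mod 13), and since 5⁻¹ ≡ 8 (mod 13), t ≡ 12. Hence x ≡ 33 + 200·12 = 2433 (mod 2600).
From x ≡ 2433 (mod 2600) write x = 2433 + 2600t. Substituting into x ≡ 11 (mod 29) gives 2600t ≡ 14 (mod 29), and since 19⁻¹ ≡ 26 (mod 29), t ≡ 16. Hence x ≡ 2433 + 2600·16 = 44033 (mod 75400).
From x ≡ 44033 (mod 75400) write x = 44033 + 75400t. Substituting into x ≡ 12 (mod 37) gives 75400t ≡ 9 (mod 37), and since 31⁻¹ ≡ 6 (mod 37), t ≡ 17. Hence x ≡ 44033 + 75400·17 = 1325833 (mod 2789800).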